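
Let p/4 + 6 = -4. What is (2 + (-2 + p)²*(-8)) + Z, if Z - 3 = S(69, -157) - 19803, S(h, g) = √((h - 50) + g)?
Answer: -33910 + I*√138 ≈ -33910.0 + 11.747*I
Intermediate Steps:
S(h, g) = √(-50 + g + h) (S(h, g) = √((-50 + h) + g) = √(-50 + g + h))
p = -40 (p = -24 + 4*(-4) = -24 - 16 = -40)
Z = -19800 + I*√138 (Z = 3 + (√(-50 - 157 + 69) - 19803) = 3 + (√(-138) - 19803) = 3 + (I*√138 - 19803) = 3 + (-19803 + I*√138) = -19800 + I*√138 ≈ -19800.0 + 11.747*I)
(2 + (-2 + p)²*(-8)) + Z = (2 + (-2 - 40)²*(-8)) + (-19800 + I*√138) = (2 + (-42)²*(-8)) + (-19800 + I*√138) = (2 + 1764*(-8)) + (-19800 + I*√138) = (2 - 14112) + (-19800 + I*√138) = -14110 + (-19800 + I*√138) = -33910 + I*√138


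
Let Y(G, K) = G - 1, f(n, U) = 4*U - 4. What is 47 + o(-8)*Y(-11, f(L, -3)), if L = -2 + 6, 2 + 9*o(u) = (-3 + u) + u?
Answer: 75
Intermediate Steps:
o(u) = -5/9 + 2*u/9 (o(u) = -2/9 + ((-3 + u) + u)/9 = -2/9 + (-3 + 2*u)/9 = -2/9 + (-⅓ + 2*u/9) = -5/9 + 2*u/9)
L = 4
f(n, U) = -4 + 4*U
Y(G, K) = -1 + G
47 + o(-8)*Y(-11, f(L, -3)) = 47 + (-5/9 + (2/9)*(-8))*(-1 - 11) = 47 + (-5/9 - 16/9)*(-12) = 47 - 7/3*(-12) = 47 + 28 = 75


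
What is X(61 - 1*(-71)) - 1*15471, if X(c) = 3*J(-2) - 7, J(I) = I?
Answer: -15484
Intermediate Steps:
X(c) = -13 (X(c) = 3*(-2) - 7 = -6 - 7 = -13)
X(61 - 1*(-71)) - 1*15471 = -13 - 1*15471 = -13 - 15471 = -15484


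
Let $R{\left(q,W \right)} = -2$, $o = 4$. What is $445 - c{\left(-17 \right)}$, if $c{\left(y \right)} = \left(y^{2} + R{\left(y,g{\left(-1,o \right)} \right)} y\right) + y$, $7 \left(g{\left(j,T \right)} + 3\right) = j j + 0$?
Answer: $139$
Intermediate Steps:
$g{\left(j,T \right)} = -3 + \frac{j^{2}}{7}$ ($g{\left(j,T \right)} = -3 + \frac{j j + 0}{7} = -3 + \frac{j^{2} + 0}{7} = -3 + \frac{j^{2}}{7}$)
$c{\left(y \right)} = y^{2} - y$ ($c{\left(y \right)} = \left(y^{2} - 2 y\right) + y = y^{2} - y$)
$445 - c{\left(-17 \right)} = 445 - - 17 \left(-1 - 17\right) = 445 - \left(-17\right) \left(-18\right) = 445 - 306 = 139$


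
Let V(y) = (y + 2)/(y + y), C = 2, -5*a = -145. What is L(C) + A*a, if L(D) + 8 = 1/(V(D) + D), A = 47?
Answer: 4066/3 ≈ 1355.3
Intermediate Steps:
a = 29 (a = -⅕*(-145) = 29)
V(y) = (2 + y)/(2*y) (V(y) = (2 + y)/((2*y)) = (2 + y)*(1/(2*y)) = (2 + y)/(2*y))
L(D) = -8 + 1/(D + (2 + D)/(2*D)) (L(D) = -8 + 1/((2 + D)/(2*D) + D) = -8 + 1/(D + (2 + D)/(2*D)))
L(C) + A*a = 2*(-8 - 8*2² - 3*2)/(2 + 2 + 2*2²) + 47*29 = 2*(-8 - 8*4 - 6)/(2 + 2 + 2*4) + 1363 = 2*(-8 - 32 - 6)/(2 + 2 + 8) + 1363 = 2*(-46)/12 + 1363 = 2*(1/12)*(-46) + 1363 = -23/3 + 1363 = 4066/3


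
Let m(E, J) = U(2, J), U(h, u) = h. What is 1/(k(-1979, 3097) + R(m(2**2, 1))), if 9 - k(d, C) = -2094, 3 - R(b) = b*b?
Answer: 1/2102 ≈ 0.00047574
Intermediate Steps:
m(E, J) = 2
R(b) = 3 - b**2 (R(b) = 3 - b*b = 3 - b**2)
k(d, C) = 2103 (k(d, C) = 9 - 1*(-2094) = 9 + 2094 = 2103)
1/(k(-1979, 3097) + R(m(2**2, 1))) = 1/(2103 + (3 - 1*2**2)) = 1/(2103 + (3 - 1*4)) = 1/(2103 + (3 - 4)) = 1/(2103 - 1) = 1/2102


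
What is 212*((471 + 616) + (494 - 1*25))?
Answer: 329872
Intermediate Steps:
212*((471 + 616) + (494 - 1*25)) = 212*(1087 + (494 - 25)) = 212*(1087 + 469) = 212*1556 = 329872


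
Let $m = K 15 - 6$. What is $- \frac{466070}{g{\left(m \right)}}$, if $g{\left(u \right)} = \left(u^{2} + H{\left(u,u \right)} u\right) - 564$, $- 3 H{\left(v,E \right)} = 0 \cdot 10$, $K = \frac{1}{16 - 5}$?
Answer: $\frac{56394470}{65643} \approx 859.11$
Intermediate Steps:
$K = \frac{1}{11} \approx 0.090909$
$H{\left(v,E \right)} = 0$ ($H{\left(v,E \right)} = - \frac{0 \cdot 10}{3} = \left(- \frac{1}{3}\right) 0 = 0$)
$m = - \frac{51}{11}$ ($m = \frac{1}{11} \cdot 15 - 6 = \frac{15}{11} - 6 = - \frac{51}{11} \approx -4.6364$)
$g{\left(u \right)} = -564 + u^{2}$ ($g{\left(u \right)} = \left(u^{2} + 0 u\right) - 564 = \left(u^{2} + 0\right) - 564 = u^{2} - 564 = -564 + u^{2}$)
$- \frac{466070}{g{\left(m \right)}} = - \frac{466070}{-564 + \left(- \frac{51}{11}\right)^{2}} = - \frac{466070}{-564 + \frac{2601}{121}} = - \frac{466070}{- \frac{65643}{121}} = \left(-466070\right) \left(- \frac{121}{65643}\right) = \frac{56394470}{65643}$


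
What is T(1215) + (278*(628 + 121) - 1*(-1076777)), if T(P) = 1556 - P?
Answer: 1285340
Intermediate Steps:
T(1215) + (278*(628 + 121) - 1*(-1076777)) = (1556 - 1*1215) + (278*(628 + 121) - 1*(-1076777)) = (1556 - 1215) + (278*749 + 1076777) = 341 + (208222 + 1076777) = 341 + 1284999 = 1285340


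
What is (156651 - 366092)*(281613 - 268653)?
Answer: -2714355360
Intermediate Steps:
(156651 - 366092)*(281613 - 268653) = -209441*12960 = -2714355360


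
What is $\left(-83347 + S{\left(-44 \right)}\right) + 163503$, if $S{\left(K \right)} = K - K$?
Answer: $80156$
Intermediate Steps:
$S{\left(K \right)} = 0$
$\left(-83347 + S{\left(-44 \right)}\right) + 163503 = \left(-83347 + 0\right) + 163503 = -83347 + 163503 = 80156$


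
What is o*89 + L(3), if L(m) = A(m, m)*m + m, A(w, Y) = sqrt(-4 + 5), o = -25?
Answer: -2219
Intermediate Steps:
A(w, Y) = 1 (A(w, Y) = sqrt(1) = 1)
L(m) = 2*m (L(m) = 1*m + m = m + m = 2*m)
o*89 + L(3) = -25*89 + 2*3 = -2225 + 6 = -2219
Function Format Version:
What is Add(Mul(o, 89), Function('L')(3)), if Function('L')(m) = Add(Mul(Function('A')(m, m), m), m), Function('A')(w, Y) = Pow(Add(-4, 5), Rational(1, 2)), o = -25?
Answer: -2219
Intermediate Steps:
Function('A')(w, Y) = 1 (Function('A')(w, Y) = Pow(1, Rational(1, 2)) = 1)
Function('L')(m) = Mul(2, m) (Function('L')(m) = Add(Mul(1, m), m) = Add(m, m) = Mul(2, m))
Add(Mul(o, 89), Function('L')(3)) = Add(Mul(-25, 89), Mul(2, 3)) = Add(-2225, 6) = -2219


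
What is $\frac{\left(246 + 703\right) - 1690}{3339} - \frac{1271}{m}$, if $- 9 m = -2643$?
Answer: $- \frac{4461476}{980553} \approx -4.55$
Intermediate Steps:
$m = \frac{881}{3}$ ($m = \left(- \frac{1}{9}\right) \left(-2643\right) = \frac{881}{3} \approx 293.67$)
$\frac{\left(246 + 703\right) - 1690}{3339} - \frac{1271}{m} = \frac{\left(246 + 703\right) - 1690}{3339} - \frac{1271}{\frac{881}{3}} = \left(949 - 1690\right) \frac{1}{3339} - \frac{3813}{881} = \left(-741\right) \frac{1}{3339} - \frac{3813}{881} = - \frac{247}{1113} - \frac{3813}{881} = - \frac{4461476}{980553}$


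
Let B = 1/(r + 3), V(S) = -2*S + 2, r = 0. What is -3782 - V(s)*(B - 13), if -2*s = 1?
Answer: -3744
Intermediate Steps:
s = -1/2 (s = -1/2*1 = -1/2 ≈ -0.50000)
V(S) = 2 - 2*S
B = 1/3 (B = 1/(0 + 3) = 1/3 ≈ 0.33333)
-3782 - V(s)*(B - 13) = -3782 - (2 - 2*(-1/2))*(1/3 - 13) = -3782 - (2 + 1)*(-38)/3 = -3782 - 3*(-38)/3 = -3782 - 1*(-38) = -3782 + 38 = -3744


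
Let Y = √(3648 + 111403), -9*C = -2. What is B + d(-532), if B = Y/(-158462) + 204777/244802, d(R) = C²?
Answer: 17566145/19828962 - √115051/158462 ≈ 0.88374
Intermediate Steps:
C = 2/9 (C = -⅑*(-2) = 2/9 ≈ 0.22222)
d(R) = 4/81 (d(R) = (2/9)² = 4/81)
Y = √115051 ≈ 339.19
B = 204777/244802 - √115051/158462 (B = √115051/(-158462) + 204777/244802 = √115051*(-1/158462) + 204777*(1/244802) = -√115051/158462 + 204777/244802 = 204777/244802 - √115051/158462 ≈ 0.83436)
B + d(-532) = (204777/244802 - √115051/158462) + 4/81 = 17566145/19828962 - √115051/158462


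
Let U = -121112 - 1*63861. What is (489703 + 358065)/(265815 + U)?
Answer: 423884/40421 ≈ 10.487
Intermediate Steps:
U = -184973 (U = -121112 - 63861 = -184973)
(489703 + 358065)/(265815 + U) = (489703 + 358065)/(265815 - 184973) = 847768/80842 = 847768*(1/80842) = 423884/40421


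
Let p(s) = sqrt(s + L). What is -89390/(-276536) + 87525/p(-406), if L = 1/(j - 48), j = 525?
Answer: 44695/138268 - 262575*I*sqrt(10264033)/193661 ≈ 0.32325 - 4343.8*I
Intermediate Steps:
L = 1/477 (L = 1/(525 - 48) = 1/477 ≈ 0.0020964)
p(s) = sqrt(1/477 + s) (p(s) = sqrt(s + 1/477) = sqrt(1/477 + s))
-89390/(-276536) + 87525/p(-406) = -89390/(-276536) + 87525/((sqrt(53 + 25281*(-406))/159)) = -89390*(-1/276536) + 87525/((sqrt(53 - 10264086)/159)) = 44695/138268 + 87525/((sqrt(-10264033)/159)) = 44695/138268 + 87525/(((I*sqrt(10264033))/159)) = 44695/138268 + 87525/((I*sqrt(10264033)/159)) = 44695/138268 + 87525*(-3*I*sqrt(10264033)/193661) = 44695/138268 - 262575*I*sqrt(10264033)/193661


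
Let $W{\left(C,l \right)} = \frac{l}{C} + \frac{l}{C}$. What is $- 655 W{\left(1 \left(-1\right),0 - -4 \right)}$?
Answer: $5240$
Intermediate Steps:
$W{\left(C,l \right)} = \frac{2 l}{C}$
$- 655 W{\left(1 \left(-1\right),0 - -4 \right)} = - 655 \frac{2 \left(0 - -4\right)}{1 \left(-1\right)} = - 655 \frac{2 \left(0 + 4\right)}{-1} = - 655 \cdot 2 \cdot 4 \left(-1\right) = \left(-655\right) \left(-8\right) = 5240$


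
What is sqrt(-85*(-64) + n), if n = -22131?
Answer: I*sqrt(16691) ≈ 129.19*I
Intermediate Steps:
sqrt(-85*(-64) + n) = sqrt(-85*(-64) - 22131) = sqrt(5440 - 22131) = sqrt(-16691) = I*sqrt(16691)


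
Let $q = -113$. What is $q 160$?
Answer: $-18080$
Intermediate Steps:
$q 160 = \left(-113\right) 160 = -18080$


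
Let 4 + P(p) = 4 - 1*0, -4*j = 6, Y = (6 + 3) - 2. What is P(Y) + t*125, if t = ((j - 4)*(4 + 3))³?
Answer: -57066625/8 ≈ -7.1333e+6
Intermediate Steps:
Y = 7 (Y = 9 - 2 = 7)
j = -3/2 (j = -¼*6 = -3/2 ≈ -1.5000)
P(p) = 0 (P(p) = -4 + (4 - 1*0) = -4 + (4 + 0) = -4 + 4 = 0)
t = -456533/8 (t = ((-3/2 - 4)*(4 + 3))³ = (-11/2*7)³ = (-77/2)³ = -456533/8 ≈ -57067.)
P(Y) + t*125 = 0 - 456533/8*125 = 0 - 57066625/8 = -57066625/8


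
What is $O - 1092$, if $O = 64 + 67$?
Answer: $-961$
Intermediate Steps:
$O = 131$
$O - 1092 = 131 - 1092 = -961$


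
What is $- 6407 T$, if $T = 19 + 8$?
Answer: $-172989$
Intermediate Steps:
$T = 27$
$- 6407 T = \left(-6407\right) 27 = -172989$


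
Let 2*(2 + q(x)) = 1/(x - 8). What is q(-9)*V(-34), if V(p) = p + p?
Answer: 138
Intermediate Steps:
q(x) = -2 + 1/(2*(-8 + x)) (q(x) = -2 + 1/(2*(x - 8)) = -2 + 1/(2*(-8 + x)))
V(p) = 2*p
q(-9)*V(-34) = ((33 - 4*(-9))/(2*(-8 - 9)))*(2*(-34)) = ((½)*(33 + 36)/(-17))*(-68) = ((½)*(-1/17)*69)*(-68) = -69/34*(-68) = 138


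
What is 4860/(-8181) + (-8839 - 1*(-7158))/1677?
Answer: -270401/169377 ≈ -1.5964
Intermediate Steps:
4860/(-8181) + (-8839 - 1*(-7158))/1677 = 4860*(-1/8181) + (-8839 + 7158)*(1/1677) = -60/101 - 1681*1/1677 = -60/101 - 1681/1677 = -270401/169377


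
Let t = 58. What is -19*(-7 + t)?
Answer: -969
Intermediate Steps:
-19*(-7 + t) = -19*(-7 + 58) = -19*51 = -969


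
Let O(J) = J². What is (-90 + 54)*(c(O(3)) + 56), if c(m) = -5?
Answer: -1836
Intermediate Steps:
(-90 + 54)*(c(O(3)) + 56) = (-90 + 54)*(-5 + 56) = -36*51 = -1836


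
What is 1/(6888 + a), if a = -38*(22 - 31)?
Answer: 1/7230 ≈ 0.00013831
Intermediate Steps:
a = 342 (a = -38*(-9) = 342)
1/(6888 + a) = 1/(6888 + 342) = 1/7230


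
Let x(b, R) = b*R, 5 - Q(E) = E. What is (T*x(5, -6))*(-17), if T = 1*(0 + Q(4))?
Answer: 510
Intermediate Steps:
Q(E) = 5 - E
x(b, R) = R*b
T = 1 (T = 1*(0 + (5 - 1*4)) = 1*(0 + (5 - 4)) = 1*(0 + 1) = 1*1 = 1)
(T*x(5, -6))*(-17) = (1*(-6*5))*(-17) = (1*(-30))*(-17) = -30*(-17) = 510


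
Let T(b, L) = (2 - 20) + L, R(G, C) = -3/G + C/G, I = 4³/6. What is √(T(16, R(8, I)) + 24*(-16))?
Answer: 5*I*√2310/12 ≈ 20.026*I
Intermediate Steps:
I = 32/3 (I = 64*(⅙) = 32/3 ≈ 10.667)
T(b, L) = -18 + L
√(T(16, R(8, I)) + 24*(-16)) = √((-18 + (-3 + 32/3)/8) + 24*(-16)) = √((-18 + (⅛)*(23/3)) - 384) = √((-18 + 23/24) - 384) = √(-409/24 - 384) = √(-9625/24) = 5*I*√2310/12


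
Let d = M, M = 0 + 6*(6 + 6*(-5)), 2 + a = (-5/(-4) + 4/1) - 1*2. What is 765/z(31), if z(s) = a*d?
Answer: -17/4 ≈ -4.2500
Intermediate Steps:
a = 5/4 (a = -2 + ((-5/(-4) + 4/1) - 1*2) = -2 + ((-5*(-1/4) + 4*1) - 2) = -2 + ((5/4 + 4) - 2) = -2 + (21/4 - 2) = -2 + 13/4 = 5/4 ≈ 1.2500)
M = -144 (M = 0 + 6*(6 - 30) = 0 + 6*(-24) = 0 - 144 = -144)
d = -144
z(s) = -180 (z(s) = (5/4)*(-144) = -180)
765/z(31) = 765/(-180) = 765*(-1/180) = -17/4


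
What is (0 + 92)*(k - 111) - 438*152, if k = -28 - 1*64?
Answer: -85252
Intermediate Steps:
k = -92 (k = -28 - 64 = -92)
(0 + 92)*(k - 111) - 438*152 = (0 + 92)*(-92 - 111) - 438*152 = 92*(-203) - 66576 = -18676 - 66576 = -85252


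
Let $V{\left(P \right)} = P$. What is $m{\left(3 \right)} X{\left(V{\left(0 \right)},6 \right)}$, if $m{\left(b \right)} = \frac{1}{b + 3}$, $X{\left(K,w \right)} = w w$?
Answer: $6$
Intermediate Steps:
$X{\left(K,w \right)} = w^{2}$
$m{\left(b \right)} = \frac{1}{3 + b}$
$m{\left(3 \right)} X{\left(V{\left(0 \right)},6 \right)} = \frac{6^{2}}{3 + 3} = \frac{1}{6} \cdot 36 = 6$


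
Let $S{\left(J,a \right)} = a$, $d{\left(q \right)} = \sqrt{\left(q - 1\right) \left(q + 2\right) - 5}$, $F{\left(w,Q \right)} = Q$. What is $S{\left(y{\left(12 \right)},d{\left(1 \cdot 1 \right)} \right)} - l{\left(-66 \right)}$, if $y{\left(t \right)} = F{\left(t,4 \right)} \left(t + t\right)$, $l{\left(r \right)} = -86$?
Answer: $86 + i \sqrt{5} \approx 86.0 + 2.2361 i$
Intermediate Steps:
$d{\left(q \right)} = \sqrt{-5 + \left(-1 + q\right) \left(2 + q\right)}$ ($d{\left(q \right)} = \sqrt{\left(-1 + q\right) \left(2 + q\right) - 5} = \sqrt{-5 + \left(-1 + q\right) \left(2 + q\right)}$)
$y{\left(t \right)} = 8 t$ ($y{\left(t \right)} = 4 \left(t + t\right) = 4 \cdot 2 t = 8 t$)
$S{\left(y{\left(12 \right)},d{\left(1 \cdot 1 \right)} \right)} - l{\left(-66 \right)} = \sqrt{-7 + 1 \cdot 1 + \left(1 \cdot 1\right)^{2}} - -86 = \sqrt{-7 + 1 + 1^{2}} + 86 = \sqrt{-7 + 1 + 1} + 86 = \sqrt{-5} + 86 = i \sqrt{5} + 86 = 86 + i \sqrt{5}$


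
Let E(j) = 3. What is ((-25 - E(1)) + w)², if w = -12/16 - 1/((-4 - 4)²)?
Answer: 3389281/4096 ≈ 827.46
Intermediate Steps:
w = -49/64 (w = -12*1/16 - 1/((-8)²) = -¾ - 1/64 = -49/64 ≈ -0.76563)
((-25 - E(1)) + w)² = ((-25 - 1*3) - 49/64)² = ((-25 - 3) - 49/64)² = (-28 - 49/64)² = (-1841/64)² = 3389281/4096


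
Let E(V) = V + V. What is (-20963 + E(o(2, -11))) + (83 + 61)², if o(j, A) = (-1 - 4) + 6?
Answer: -225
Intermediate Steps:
o(j, A) = 1 (o(j, A) = -5 + 6 = 1)
E(V) = 2*V
(-20963 + E(o(2, -11))) + (83 + 61)² = (-20963 + 2*1) + (83 + 61)² = (-20963 + 2) + 144² = -20961 + 20736 = -225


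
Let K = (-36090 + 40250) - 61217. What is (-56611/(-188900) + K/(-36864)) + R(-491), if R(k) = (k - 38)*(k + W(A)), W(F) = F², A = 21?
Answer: 15350028241267/580300800 ≈ 26452.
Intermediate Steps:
K = -57057 (K = 4160 - 61217 = -57057)
R(k) = (-38 + k)*(441 + k) (R(k) = (k - 38)*(k + 21²) = (-38 + k)*(k + 441) = (-38 + k)*(441 + k))
(-56611/(-188900) + K/(-36864)) + R(-491) = (-56611/(-188900) - 57057/(-36864)) + (-16758 + (-491)² + 403*(-491)) = (-56611*(-1/188900) - 57057*(-1/36864)) + (-16758 + 241081 - 197873) = (56611/188900 + 19019/12288) + 26450 = 1072081267/580300800 + 26450 = 15350028241267/580300800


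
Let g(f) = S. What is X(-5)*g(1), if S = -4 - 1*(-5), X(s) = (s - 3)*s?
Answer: 40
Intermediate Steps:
X(s) = s*(-3 + s) (X(s) = (-3 + s)*s = s*(-3 + s))
S = 1 (S = -4 + 5 = 1)
g(f) = 1
X(-5)*g(1) = -5*(-3 - 5)*1 = -5*(-8)*1 = 40*1 = 40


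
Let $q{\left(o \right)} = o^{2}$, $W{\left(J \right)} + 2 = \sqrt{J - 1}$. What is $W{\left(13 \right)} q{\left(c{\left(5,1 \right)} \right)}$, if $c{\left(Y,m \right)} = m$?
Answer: $-2 + 2 \sqrt{3} \approx 1.4641$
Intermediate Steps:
$W{\left(J \right)} = -2 + \sqrt{-1 + J}$ ($W{\left(J \right)} = -2 + \sqrt{J - 1} = -2 + \sqrt{-1 + J}$)
$W{\left(13 \right)} q{\left(c{\left(5,1 \right)} \right)} = \left(-2 + \sqrt{-1 + 13}\right) 1^{2} = \left(-2 + \sqrt{12}\right) 1 = \left(-2 + 2 \sqrt{3}\right) 1 = -2 + 2 \sqrt{3}$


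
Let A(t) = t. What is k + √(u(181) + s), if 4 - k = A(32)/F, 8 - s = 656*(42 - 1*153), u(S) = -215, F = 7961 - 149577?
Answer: 35406/8851 + √72609 ≈ 273.46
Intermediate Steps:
F = -141616
s = 72824 (s = 8 - 656*(42 - 1*153) = 8 - 656*(42 - 153) = 8 - 656*(-111) = 8 - 1*(-72816) = 8 + 72816 = 72824)
k = 35406/8851 (k = 4 - 32/(-141616) = 4 - 32*(-1)/141616 = 4 - 1*(-2/8851) = 4 + 2/8851 = 35406/8851 ≈ 4.0002)
k + √(u(181) + s) = 35406/8851 + √(-215 + 72824) = 35406/8851 + √72609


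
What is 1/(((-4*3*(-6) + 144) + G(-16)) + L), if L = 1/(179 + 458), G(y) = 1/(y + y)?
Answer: 20384/4402339 ≈ 0.0046303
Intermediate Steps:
G(y) = 1/(2*y)
L = 1/637 ≈ 0.0015699
1/(((-4*3*(-6) + 144) + G(-16)) + L) = 1/(((-4*3*(-6) + 144) + (1/2)/(-16)) + 1/637) = 1/(((-12*(-6) + 144) + (1/2)*(-1/16)) + 1/637) = 1/(((72 + 144) - 1/32) + 1/637) = 1/((216 - 1/32) + 1/637) = 1/(6911/32 + 1/637) = 1/(4402339/20384) = 20384/4402339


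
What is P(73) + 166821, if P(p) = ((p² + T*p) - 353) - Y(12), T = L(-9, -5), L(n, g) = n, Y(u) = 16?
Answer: 171124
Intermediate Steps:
T = -9
P(p) = -369 + p² - 9*p (P(p) = ((p² - 9*p) - 353) - 1*16 = (-353 + p² - 9*p) - 16 = -369 + p² - 9*p)
P(73) + 166821 = (-369 + 73² - 9*73) + 166821 = (-369 + 5329 - 657) + 166821 = 4303 + 166821 = 171124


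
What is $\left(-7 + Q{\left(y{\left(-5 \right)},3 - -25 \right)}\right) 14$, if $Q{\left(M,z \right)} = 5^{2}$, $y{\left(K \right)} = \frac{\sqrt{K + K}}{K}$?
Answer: $252$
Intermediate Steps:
$y{\left(K \right)} = \frac{\sqrt{2}}{\sqrt{K}}$ ($y{\left(K \right)} = \frac{\sqrt{2 K}}{K} = \frac{\sqrt{2} \sqrt{K}}{K} = \frac{\sqrt{2}}{\sqrt{K}}$)
$Q{\left(M,z \right)} = 25$
$\left(-7 + Q{\left(y{\left(-5 \right)},3 - -25 \right)}\right) 14 = \left(-7 + 25\right) 14 = 18 \cdot 14 = 252$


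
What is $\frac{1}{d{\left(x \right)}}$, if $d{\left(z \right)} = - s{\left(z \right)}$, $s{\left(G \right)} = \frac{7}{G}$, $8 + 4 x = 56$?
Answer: $- \frac{12}{7} \approx -1.7143$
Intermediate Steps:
$x = 12$ ($x = -2 + \frac{1}{4} \cdot 56 = -2 + 14 = 12$)
$d{\left(z \right)} = - \frac{7}{z}$
$\frac{1}{d{\left(x \right)}} = \frac{1}{\left(-7\right) \frac{1}{12}} = \frac{1}{- \frac{7}{12}} = - \frac{12}{7}$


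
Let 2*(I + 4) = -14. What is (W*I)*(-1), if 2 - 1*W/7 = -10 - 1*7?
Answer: 1463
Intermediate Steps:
I = -11 (I = -4 + (½)*(-14) = -4 - 7 = -11)
W = 133 (W = 14 - 7*(-10 - 1*7) = 14 - 7*(-10 - 7) = 14 - 7*(-17) = 14 + 119 = 133)
(W*I)*(-1) = (133*(-11))*(-1) = -1463*(-1) = 1463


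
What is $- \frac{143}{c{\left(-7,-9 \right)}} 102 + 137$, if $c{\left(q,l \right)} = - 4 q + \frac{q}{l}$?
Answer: $- \frac{95791}{259} \approx -369.85$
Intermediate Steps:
$- \frac{143}{c{\left(-7,-9 \right)}} 102 + 137 = - \frac{143}{\left(-4\right) \left(-7\right) - \frac{7}{-9}} \cdot 102 + 137 = - \frac{143}{28 - - \frac{7}{9}} \cdot 102 + 137 = - \frac{143}{28 + \frac{7}{9}} \cdot 102 + 137 = - \frac{143}{\frac{259}{9}} \cdot 102 + 137 = \left(-143\right) \frac{9}{259} \cdot 102 + 137 = \left(- \frac{1287}{259}\right) 102 + 137 = - \frac{131274}{259} + 137 = - \frac{95791}{259}$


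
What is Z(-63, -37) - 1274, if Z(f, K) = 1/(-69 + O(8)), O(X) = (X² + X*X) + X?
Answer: -85357/67 ≈ -1274.0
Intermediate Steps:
O(X) = X + 2*X² (O(X) = (X² + X²) + X = 2*X² + X = X + 2*X²)
Z(f, K) = 1/67 (Z(f, K) = 1/(-69 + 8*(1 + 2*8)) = 1/(-69 + 8*(1 + 16)) = 1/(-69 + 8*17) = 1/(-69 + 136) = 1/67)
Z(-63, -37) - 1274 = 1/67 - 1274 = -85357/67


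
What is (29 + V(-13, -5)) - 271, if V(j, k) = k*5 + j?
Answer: -280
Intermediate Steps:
V(j, k) = j + 5*k (V(j, k) = 5*k + j = j + 5*k)
(29 + V(-13, -5)) - 271 = (29 + (-13 + 5*(-5))) - 271 = (29 + (-13 - 25)) - 271 = (29 - 38) - 271 = -9 - 271 = -280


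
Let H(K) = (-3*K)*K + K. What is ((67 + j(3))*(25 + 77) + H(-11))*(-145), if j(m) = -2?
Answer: -907120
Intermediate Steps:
H(K) = K - 3*K² (H(K) = -3*K² + K = K - 3*K²)
((67 + j(3))*(25 + 77) + H(-11))*(-145) = ((67 - 2)*(25 + 77) - 11*(1 - 3*(-11)))*(-145) = (65*102 - 11*(1 + 33))*(-145) = (6630 - 11*34)*(-145) = (6630 - 374)*(-145) = 6256*(-145) = -907120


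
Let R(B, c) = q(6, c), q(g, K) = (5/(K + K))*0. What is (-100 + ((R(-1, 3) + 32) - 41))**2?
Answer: 11881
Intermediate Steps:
q(g, K) = 0 (q(g, K) = (5/((2*K)))*0 = (5*(1/(2*K)))*0 = (5/(2*K))*0 = 0)
R(B, c) = 0
(-100 + ((R(-1, 3) + 32) - 41))**2 = (-100 + ((0 + 32) - 41))**2 = (-100 + (32 - 41))**2 = (-100 - 9)**2 = (-109)**2 = 11881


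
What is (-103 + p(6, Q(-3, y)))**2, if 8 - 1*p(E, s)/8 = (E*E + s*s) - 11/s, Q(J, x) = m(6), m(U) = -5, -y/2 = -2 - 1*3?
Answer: 7414729/25 ≈ 2.9659e+5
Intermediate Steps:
y = 10 (y = -2*(-2 - 1*3) = -2*(-2 - 3) = -2*(-5) = 10)
Q(J, x) = -5
p(E, s) = 64 - 8*E**2 - 8*s**2 + 88/s (p(E, s) = 64 - 8*((E*E + s*s) - 11/s) = 64 - 8*((E**2 + s**2) - 11/s) = 64 - 8*(E**2 + s**2 - 11/s) = 64 + (-8*E**2 - 8*s**2 + 88/s) = 64 - 8*E**2 - 8*s**2 + 88/s)
(-103 + p(6, Q(-3, y)))**2 = (-103 + 8*(11 - 1*(-5)*(-8 + 6**2 + (-5)**2))/(-5))**2 = (-103 + 8*(-1/5)*(11 - 1*(-5)*(-8 + 36 + 25)))**2 = (-103 + 8*(-1/5)*(11 - 1*(-5)*53))**2 = (-103 + 8*(-1/5)*(11 + 265))**2 = (-103 + 8*(-1/5)*276)**2 = (-103 - 2208/5)**2 = (-2723/5)**2 = 7414729/25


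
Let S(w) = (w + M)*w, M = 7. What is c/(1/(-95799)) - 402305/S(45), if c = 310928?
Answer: -13940124889357/468 ≈ -2.9787e+10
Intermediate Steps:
S(w) = w*(7 + w) (S(w) = (w + 7)*w = (7 + w)*w = w*(7 + w))
c/(1/(-95799)) - 402305/S(45) = 310928/(1/(-95799)) - 402305*1/(45*(7 + 45)) = 310928/(-1/95799) - 402305/(45*52) = 310928*(-95799) - 402305/2340 = -29786591472 - 402305*1/2340 = -29786591472 - 80461/468 = -13940124889357/468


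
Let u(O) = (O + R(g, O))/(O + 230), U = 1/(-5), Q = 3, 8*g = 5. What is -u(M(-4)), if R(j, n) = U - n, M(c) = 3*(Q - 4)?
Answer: 1/1135 ≈ 0.00088106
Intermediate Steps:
g = 5/8 (g = (1/8)*5 = 5/8 ≈ 0.62500)
U = -1/5 ≈ -0.20000
M(c) = -3 (M(c) = 3*(3 - 4) = 3*(-1) = -3)
R(j, n) = -1/5 - n
u(O) = -1/(5*(230 + O)) (u(O) = (O + (-1/5 - O))/(O + 230) = -1/(5*(230 + O)))
-u(M(-4)) = -(-1)/(1150 + 5*(-3)) = -(-1)/(1150 - 15) = -(-1)/1135 = -1*(-1/1135) = 1/1135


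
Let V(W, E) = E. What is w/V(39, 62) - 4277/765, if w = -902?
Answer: -477602/23715 ≈ -20.139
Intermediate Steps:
w/V(39, 62) - 4277/765 = -902/62 - 4277/765 = -902*1/62 - 4277*1/765 = -451/31 - 4277/765 = -477602/23715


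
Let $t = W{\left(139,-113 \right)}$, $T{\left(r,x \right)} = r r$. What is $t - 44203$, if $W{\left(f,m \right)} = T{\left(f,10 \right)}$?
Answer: $-24882$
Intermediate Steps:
$T{\left(r,x \right)} = r^{2}$
$W{\left(f,m \right)} = f^{2}$
$t = 19321$ ($t = 139^{2} = 19321$)
$t - 44203 = 19321 - 44203 = -24882$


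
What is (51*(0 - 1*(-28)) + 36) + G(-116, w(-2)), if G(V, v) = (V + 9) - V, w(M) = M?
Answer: 1473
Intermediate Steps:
G(V, v) = 9 (G(V, v) = (9 + V) - V = 9)
(51*(0 - 1*(-28)) + 36) + G(-116, w(-2)) = (51*(0 - 1*(-28)) + 36) + 9 = (51*(0 + 28) + 36) + 9 = (51*28 + 36) + 9 = (1428 + 36) + 9 = 1464 + 9 = 1473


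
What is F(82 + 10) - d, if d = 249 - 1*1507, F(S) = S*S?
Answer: 9722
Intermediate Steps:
F(S) = S²
d = -1258 (d = 249 - 1507 = -1258)
F(82 + 10) - d = (82 + 10)² - 1*(-1258) = 92² + 1258 = 8464 + 1258 = 9722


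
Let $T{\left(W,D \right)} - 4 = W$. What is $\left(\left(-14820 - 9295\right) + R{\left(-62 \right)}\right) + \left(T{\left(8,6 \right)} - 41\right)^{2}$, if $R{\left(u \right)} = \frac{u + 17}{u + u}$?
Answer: $- \frac{2885931}{124} \approx -23274.0$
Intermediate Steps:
$R{\left(u \right)} = \frac{17 + u}{2 u}$
$T{\left(W,D \right)} = 4 + W$
$\left(\left(-14820 - 9295\right) + R{\left(-62 \right)}\right) + \left(T{\left(8,6 \right)} - 41\right)^{2} = \left(\left(-14820 - 9295\right) + \frac{17 - 62}{2 \left(-62\right)}\right) + \left(\left(4 + 8\right) - 41\right)^{2} = \left(-24115 + \frac{1}{2} \left(- \frac{1}{62}\right) \left(-45\right)\right) + \left(12 - 41\right)^{2} = \left(-24115 + \frac{45}{124}\right) + \left(-29\right)^{2} = - \frac{2990215}{124} + 841 = - \frac{2885931}{124}$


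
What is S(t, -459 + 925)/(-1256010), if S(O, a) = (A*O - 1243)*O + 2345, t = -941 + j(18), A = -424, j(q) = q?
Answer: 60011377/209335 ≈ 286.68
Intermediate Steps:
t = -923 (t = -941 + 18 = -923)
S(O, a) = 2345 + O*(-1243 - 424*O) (S(O, a) = (-424*O - 1243)*O + 2345 = (-1243 - 424*O)*O + 2345 = O*(-1243 - 424*O) + 2345 = 2345 + O*(-1243 - 424*O))
S(t, -459 + 925)/(-1256010) = (2345 - 1243*(-923) - 424*(-923)**2)/(-1256010) = (2345 + 1147289 - 424*851929)*(-1/1256010) = (2345 + 1147289 - 361217896)*(-1/1256010) = -360068262*(-1/1256010) = 60011377/209335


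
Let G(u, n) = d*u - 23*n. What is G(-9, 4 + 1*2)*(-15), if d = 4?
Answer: 2610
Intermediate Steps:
G(u, n) = -23*n + 4*u (G(u, n) = 4*u - 23*n = -23*n + 4*u)
G(-9, 4 + 1*2)*(-15) = (-23*(4 + 1*2) + 4*(-9))*(-15) = (-23*(4 + 2) - 36)*(-15) = (-23*6 - 36)*(-15) = (-138 - 36)*(-15) = -174*(-15) = 2610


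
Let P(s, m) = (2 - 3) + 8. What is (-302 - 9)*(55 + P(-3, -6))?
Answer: -19282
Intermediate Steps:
P(s, m) = 7 (P(s, m) = -1 + 8 = 7)
(-302 - 9)*(55 + P(-3, -6)) = (-302 - 9)*(55 + 7) = -311*62 = -19282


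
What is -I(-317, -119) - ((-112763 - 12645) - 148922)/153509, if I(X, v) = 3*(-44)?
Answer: 20537518/153509 ≈ 133.79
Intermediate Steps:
I(X, v) = -132
-I(-317, -119) - ((-112763 - 12645) - 148922)/153509 = -1*(-132) - ((-112763 - 12645) - 148922)/153509 = 132 - (-125408 - 148922)/153509 = 132 - (-274330)/153509 = 132 - 1*(-274330/153509) = 132 + 274330/153509 = 20537518/153509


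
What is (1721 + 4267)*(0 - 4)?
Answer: -23952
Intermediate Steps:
(1721 + 4267)*(0 - 4) = 5988*(-4) = -23952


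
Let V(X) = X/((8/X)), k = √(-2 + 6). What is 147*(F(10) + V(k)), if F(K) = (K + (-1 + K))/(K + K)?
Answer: 4263/20 ≈ 213.15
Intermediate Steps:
k = 2 (k = √4 = 2)
F(K) = (-1 + 2*K)/(2*K) (F(K) = (-1 + 2*K)/((2*K)) = (-1 + 2*K)*(1/(2*K)) = (-1 + 2*K)/(2*K))
V(X) = X²/8 (V(X) = X*(X/8) = X²/8)
147*(F(10) + V(k)) = 147*((-½ + 10)/10 + (⅛)*2²) = 147*((⅒)*(19/2) + (⅛)*4) = 147*(19/20 + ½) = 147*(29/20) = 4263/20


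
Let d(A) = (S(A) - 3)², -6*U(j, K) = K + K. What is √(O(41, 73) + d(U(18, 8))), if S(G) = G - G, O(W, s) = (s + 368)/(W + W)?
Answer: 3*√10742/82 ≈ 3.7918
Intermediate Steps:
O(W, s) = (368 + s)/(2*W) (O(W, s) = (368 + s)/((2*W)) = (368 + s)*(1/(2*W)) = (368 + s)/(2*W))
U(j, K) = -K/3 (U(j, K) = -(K + K)/6 = -K/3)
S(G) = 0
d(A) = 9 (d(A) = (0 - 3)² = (-3)² = 9)
√(O(41, 73) + d(U(18, 8))) = √((½)*(368 + 73)/41 + 9) = √((½)*(1/41)*441 + 9) = √(441/82 + 9) = √(1179/82) = 3*√10742/82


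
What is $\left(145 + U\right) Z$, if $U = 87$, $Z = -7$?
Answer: $-1624$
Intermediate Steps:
$\left(145 + U\right) Z = \left(145 + 87\right) \left(-7\right) = 232 \left(-7\right) = -1624$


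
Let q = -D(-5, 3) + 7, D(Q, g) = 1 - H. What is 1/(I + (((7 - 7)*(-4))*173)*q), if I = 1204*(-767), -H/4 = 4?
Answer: -1/923468 ≈ -1.0829e-6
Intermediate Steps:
H = -16 (H = -4*4 = -16)
D(Q, g) = 17 (D(Q, g) = 1 - 1*(-16) = 1 + 16 = 17)
q = -10 (q = -1*17 + 7 = -17 + 7 = -10)
I = -923468
1/(I + (((7 - 7)*(-4))*173)*q) = 1/(-923468 + (((7 - 7)*(-4))*173)*(-10)) = 1/(-923468 + ((0*(-4))*173)*(-10)) = 1/(-923468 + (0*173)*(-10)) = 1/(-923468 + 0*(-10)) = 1/(-923468 + 0) = 1/(-923468) = -1/923468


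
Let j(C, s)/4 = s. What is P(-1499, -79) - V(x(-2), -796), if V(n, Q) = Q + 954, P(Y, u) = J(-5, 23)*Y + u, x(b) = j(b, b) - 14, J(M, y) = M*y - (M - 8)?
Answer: 152661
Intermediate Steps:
j(C, s) = 4*s
J(M, y) = 8 - M + M*y (J(M, y) = M*y - (-8 + M) = M*y + (8 - M) = 8 - M + M*y)
x(b) = -14 + 4*b (x(b) = 4*b - 14 = -14 + 4*b)
P(Y, u) = u - 102*Y (P(Y, u) = (8 - 1*(-5) - 5*23)*Y + u = (8 + 5 - 115)*Y + u = -102*Y + u = u - 102*Y)
V(n, Q) = 954 + Q
P(-1499, -79) - V(x(-2), -796) = (-79 - 102*(-1499)) - (954 - 796) = (-79 + 152898) - 1*158 = 152819 - 158 = 152661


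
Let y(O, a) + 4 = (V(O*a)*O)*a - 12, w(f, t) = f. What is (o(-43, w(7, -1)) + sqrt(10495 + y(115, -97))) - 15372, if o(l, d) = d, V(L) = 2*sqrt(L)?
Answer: -15365 + sqrt(10479 - 22310*I*sqrt(11155)) ≈ -14277.0 - 1083.0*I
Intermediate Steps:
y(O, a) = -16 + 2*O*a*sqrt(O*a) (y(O, a) = -4 + (((2*sqrt(O*a))*O)*a - 12) = -4 + ((2*O*sqrt(O*a))*a - 12) = -4 + (2*O*a*sqrt(O*a) - 12) = -4 + (-12 + 2*O*a*sqrt(O*a)) = -16 + 2*O*a*sqrt(O*a))
(o(-43, w(7, -1)) + sqrt(10495 + y(115, -97))) - 15372 = (7 + sqrt(10495 + (-16 + 2*(115*(-97))**(3/2)))) - 15372 = (7 + sqrt(10495 + (-16 + 2*(-11155)**(3/2)))) - 15372 = (7 + sqrt(10495 + (-16 + 2*(-11155*I*sqrt(11155))))) - 15372 = (7 + sqrt(10495 + (-16 - 22310*I*sqrt(11155)))) - 15372 = (7 + sqrt(10479 - 22310*I*sqrt(11155))) - 15372 = -15365 + sqrt(10479 - 22310*I*sqrt(11155))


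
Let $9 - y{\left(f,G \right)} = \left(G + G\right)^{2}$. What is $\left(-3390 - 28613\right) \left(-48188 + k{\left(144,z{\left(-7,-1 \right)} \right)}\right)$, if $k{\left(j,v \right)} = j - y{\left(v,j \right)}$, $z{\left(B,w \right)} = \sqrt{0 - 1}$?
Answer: $-1116616673$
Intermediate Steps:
$y{\left(f,G \right)} = 9 - 4 G^{2}$ ($y{\left(f,G \right)} = 9 - \left(G + G\right)^{2} = 9 - \left(2 G\right)^{2} = 9 - 4 G^{2}$)
$z{\left(B,w \right)} = i$ ($z{\left(B,w \right)} = \sqrt{-1} = i$)
$k{\left(j,v \right)} = -9 + j + 4 j^{2}$ ($k{\left(j,v \right)} = j - \left(9 - 4 j^{2}\right) = j + \left(-9 + 4 j^{2}\right) = -9 + j + 4 j^{2}$)
$\left(-3390 - 28613\right) \left(-48188 + k{\left(144,z{\left(-7,-1 \right)} \right)}\right) = \left(-3390 - 28613\right) \left(-48188 + \left(-9 + 144 + 4 \cdot 144^{2}\right)\right) = - 32003 \left(-48188 + \left(-9 + 144 + 4 \cdot 20736\right)\right) = - 32003 \left(-48188 + \left(-9 + 144 + 82944\right)\right) = - 32003 \left(-48188 + 83079\right) = \left(-32003\right) 34891 = -1116616673$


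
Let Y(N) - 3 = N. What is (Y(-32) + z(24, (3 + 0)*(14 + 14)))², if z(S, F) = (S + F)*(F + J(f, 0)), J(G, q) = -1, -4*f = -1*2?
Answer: 79834225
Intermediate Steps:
f = ½ (f = -(-1)*2/4 = -¼*(-2) = ½ ≈ 0.50000)
Y(N) = 3 + N
z(S, F) = (-1 + F)*(F + S) (z(S, F) = (S + F)*(F - 1) = (F + S)*(-1 + F) = (-1 + F)*(F + S))
(Y(-32) + z(24, (3 + 0)*(14 + 14)))² = ((3 - 32) + (((3 + 0)*(14 + 14))² - (3 + 0)*(14 + 14) - 1*24 + ((3 + 0)*(14 + 14))*24))² = (-29 + ((3*28)² - 3*28 - 24 + (3*28)*24))² = (-29 + (84² - 1*84 - 24 + 84*24))² = (-29 + (7056 - 84 - 24 + 2016))² = (-29 + 8964)² = 8935² = 79834225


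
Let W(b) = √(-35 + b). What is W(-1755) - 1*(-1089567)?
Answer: 1089567 + I*√1790 ≈ 1.0896e+6 + 42.308*I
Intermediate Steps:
W(-1755) - 1*(-1089567) = √(-35 - 1755) - 1*(-1089567) = √(-1790) + 1089567 = I*√1790 + 1089567 = 1089567 + I*√1790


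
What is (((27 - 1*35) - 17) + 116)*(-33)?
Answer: -3003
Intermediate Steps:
(((27 - 1*35) - 17) + 116)*(-33) = (((27 - 35) - 17) + 116)*(-33) = ((-8 - 17) + 116)*(-33) = (-25 + 116)*(-33) = 91*(-33) = -3003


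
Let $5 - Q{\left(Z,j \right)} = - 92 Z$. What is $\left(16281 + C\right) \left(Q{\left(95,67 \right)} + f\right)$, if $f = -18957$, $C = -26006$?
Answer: $99311700$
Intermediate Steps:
$Q{\left(Z,j \right)} = 5 + 92 Z$ ($Q{\left(Z,j \right)} = 5 - - 92 Z = 5 + 92 Z$)
$\left(16281 + C\right) \left(Q{\left(95,67 \right)} + f\right) = \left(16281 - 26006\right) \left(\left(5 + 92 \cdot 95\right) - 18957\right) = - 9725 \left(\left(5 + 8740\right) - 18957\right) = - 9725 \left(8745 - 18957\right) = \left(-9725\right) \left(-10212\right) = 99311700$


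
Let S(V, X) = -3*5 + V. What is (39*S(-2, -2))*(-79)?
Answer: 52377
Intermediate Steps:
S(V, X) = -15 + V
(39*S(-2, -2))*(-79) = (39*(-15 - 2))*(-79) = (39*(-17))*(-79) = -663*(-79) = 52377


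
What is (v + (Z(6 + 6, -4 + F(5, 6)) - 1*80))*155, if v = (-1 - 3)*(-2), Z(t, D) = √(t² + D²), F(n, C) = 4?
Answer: -9300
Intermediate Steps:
Z(t, D) = √(D² + t²)
v = 8 (v = -4*(-2) = 8)
(v + (Z(6 + 6, -4 + F(5, 6)) - 1*80))*155 = (8 + (√((-4 + 4)² + (6 + 6)²) - 1*80))*155 = (8 + (√(0² + 12²) - 80))*155 = (8 + (√(0 + 144) - 80))*155 = (8 + (√144 - 80))*155 = (8 + (12 - 80))*155 = (8 - 68)*155 = -60*155 = -9300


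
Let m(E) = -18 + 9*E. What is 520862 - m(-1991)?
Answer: 538799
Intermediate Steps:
520862 - m(-1991) = 520862 - (-18 + 9*(-1991)) = 520862 - (-18 - 17919) = 520862 - 1*(-17937) = 520862 + 17937 = 538799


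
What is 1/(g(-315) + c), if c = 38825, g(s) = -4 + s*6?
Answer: 1/36931 ≈ 2.7078e-5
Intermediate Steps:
g(s) = -4 + 6*s
1/(g(-315) + c) = 1/((-4 + 6*(-315)) + 38825) = 1/((-4 - 1890) + 38825) = 1/(-1894 + 38825) = 1/36931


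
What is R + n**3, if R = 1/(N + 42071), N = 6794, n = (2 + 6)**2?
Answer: 12809666561/48865 ≈ 2.6214e+5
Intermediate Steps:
n = 64 (n = 8**2 = 64)
R = 1/48865 (R = 1/(6794 + 42071) = 1/48865 ≈ 2.0465e-5)
R + n**3 = 1/48865 + 64**3 = 1/48865 + 262144 = 12809666561/48865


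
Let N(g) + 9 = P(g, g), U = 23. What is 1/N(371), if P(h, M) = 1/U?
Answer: -23/206 ≈ -0.11165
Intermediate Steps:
P(h, M) = 1/23
N(g) = -206/23 (N(g) = -9 + 1/23 = -206/23)
1/N(371) = 1/(-206/23) = -23/206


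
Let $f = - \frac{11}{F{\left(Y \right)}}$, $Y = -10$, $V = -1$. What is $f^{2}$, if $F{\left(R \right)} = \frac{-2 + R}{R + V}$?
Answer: $\frac{14641}{144} \approx 101.67$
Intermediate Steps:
$F{\left(R \right)} = \frac{-2 + R}{-1 + R}$ ($F{\left(R \right)} = \frac{-2 + R}{R - 1} = \frac{-2 + R}{-1 + R}$)
$f = - \frac{121}{12}$ ($f = - \frac{11}{\frac{1}{-1 - 10} \left(-2 - 10\right)} = - \frac{11}{\frac{1}{-11} \left(-12\right)} = - \frac{11}{\left(- \frac{1}{11}\right) \left(-12\right)} = - \frac{11}{\frac{12}{11}} = \left(-11\right) \frac{11}{12} = - \frac{121}{12} \approx -10.083$)
$f^{2} = \left(- \frac{121}{12}\right)^{2} = \frac{14641}{144}$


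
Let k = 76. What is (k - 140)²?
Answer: 4096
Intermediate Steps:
(k - 140)² = (76 - 140)² = (-64)² = 4096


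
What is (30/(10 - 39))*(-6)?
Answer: 180/29 ≈ 6.2069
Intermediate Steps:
(30/(10 - 39))*(-6) = (30/(-29))*(-6) = -1/29*30*(-6) = -30/29*(-6) = 180/29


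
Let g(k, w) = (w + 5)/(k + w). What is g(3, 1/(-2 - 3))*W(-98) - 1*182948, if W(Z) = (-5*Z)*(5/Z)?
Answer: -1280936/7 ≈ -1.8299e+5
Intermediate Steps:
g(k, w) = (5 + w)/(k + w)
W(Z) = -25
g(3, 1/(-2 - 3))*W(-98) - 1*182948 = ((5 + 1/(-2 - 3))/(3 + 1/(-2 - 3)))*(-25) - 1*182948 = ((5 + 1/(-5))/(3 + 1/(-5)))*(-25) - 182948 = ((5 - ⅕)/(3 - ⅕))*(-25) - 182948 = ((24/5)/(14/5))*(-25) - 182948 = ((5/14)*(24/5))*(-25) - 182948 = (12/7)*(-25) - 182948 = -300/7 - 182948 = -1280936/7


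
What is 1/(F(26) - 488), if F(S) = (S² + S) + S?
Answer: 1/240 ≈ 0.0041667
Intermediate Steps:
F(S) = S² + 2*S (F(S) = (S + S²) + S = S² + 2*S)
1/(F(26) - 488) = 1/(26*(2 + 26) - 488) = 1/(26*28 - 488) = 1/(728 - 488) = 1/240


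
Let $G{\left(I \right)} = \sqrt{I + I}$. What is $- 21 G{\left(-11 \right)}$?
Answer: $- 21 i \sqrt{22} \approx - 98.499 i$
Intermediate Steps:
$G{\left(I \right)} = \sqrt{2} \sqrt{I}$ ($G{\left(I \right)} = \sqrt{2 I} = \sqrt{2} \sqrt{I}$)
$- 21 G{\left(-11 \right)} = - 21 \sqrt{2} \sqrt{-11} = - 21 \sqrt{2} i \sqrt{11} = - 21 i \sqrt{22}$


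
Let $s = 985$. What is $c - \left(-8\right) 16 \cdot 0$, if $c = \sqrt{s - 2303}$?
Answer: $i \sqrt{1318} \approx 36.304 i$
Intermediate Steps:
$c = i \sqrt{1318}$ ($c = \sqrt{985 - 2303} = \sqrt{-1318} = i \sqrt{1318} \approx 36.304 i$)
$c - \left(-8\right) 16 \cdot 0 = i \sqrt{1318} - \left(-8\right) 16 \cdot 0 = i \sqrt{1318} - \left(-128\right) 0 = i \sqrt{1318} - 0 = i \sqrt{1318} + 0 = i \sqrt{1318}$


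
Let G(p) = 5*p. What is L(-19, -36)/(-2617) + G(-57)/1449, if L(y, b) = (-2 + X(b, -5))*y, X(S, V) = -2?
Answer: -285323/1264011 ≈ -0.22573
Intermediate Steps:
L(y, b) = -4*y (L(y, b) = (-2 - 2)*y = -4*y)
L(-19, -36)/(-2617) + G(-57)/1449 = -4*(-19)/(-2617) + (5*(-57))/1449 = 76*(-1/2617) - 285*1/1449 = -76/2617 - 95/483 = -285323/1264011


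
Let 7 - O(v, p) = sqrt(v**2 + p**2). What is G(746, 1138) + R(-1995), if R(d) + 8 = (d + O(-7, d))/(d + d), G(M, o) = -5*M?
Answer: -1065188/285 + sqrt(81226)/570 ≈ -3737.0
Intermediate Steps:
O(v, p) = 7 - sqrt(p**2 + v**2) (O(v, p) = 7 - sqrt(v**2 + p**2) = 7 - sqrt(p**2 + v**2))
R(d) = -8 + (7 + d - sqrt(49 + d**2))/(2*d) (R(d) = -8 + (d + (7 - sqrt(d**2 + (-7)**2)))/(d + d) = -8 + (d + (7 - sqrt(d**2 + 49)))/((2*d)) = -8 + (d + (7 - sqrt(49 + d**2)))*(1/(2*d)) = -8 + (7 + d - sqrt(49 + d**2))*(1/(2*d)) = -8 + (7 + d - sqrt(49 + d**2))/(2*d))
G(746, 1138) + R(-1995) = -5*746 + (1/2)*(7 - sqrt(49 + (-1995)**2) - 15*(-1995))/(-1995) = -3730 + (1/2)*(-1/1995)*(7 - sqrt(49 + 3980025) + 29925) = -3730 + (1/2)*(-1/1995)*(7 - sqrt(3980074) + 29925) = -3730 + (1/2)*(-1/1995)*(7 - 7*sqrt(81226) + 29925) = -3730 + (1/2)*(-1/1995)*(29932 - 7*sqrt(81226)) = -3730 + (-2138/285 + sqrt(81226)/570) = -1065188/285 + sqrt(81226)/570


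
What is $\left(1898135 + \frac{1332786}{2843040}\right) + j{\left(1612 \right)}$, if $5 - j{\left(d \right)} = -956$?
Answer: $\frac{899867870771}{473840} \approx 1.8991 \cdot 10^{6}$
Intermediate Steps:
$j{\left(d \right)} = 961$ ($j{\left(d \right)} = 5 - -956 = 5 + 956 = 961$)
$\left(1898135 + \frac{1332786}{2843040}\right) + j{\left(1612 \right)} = \left(1898135 + \frac{1332786}{2843040}\right) + 961 = \left(1898135 + 1332786 \cdot \frac{1}{2843040}\right) + 961 = \left(1898135 + \frac{222131}{473840}\right) + 961 = \frac{899412510531}{473840} + 961 = \frac{899867870771}{473840}$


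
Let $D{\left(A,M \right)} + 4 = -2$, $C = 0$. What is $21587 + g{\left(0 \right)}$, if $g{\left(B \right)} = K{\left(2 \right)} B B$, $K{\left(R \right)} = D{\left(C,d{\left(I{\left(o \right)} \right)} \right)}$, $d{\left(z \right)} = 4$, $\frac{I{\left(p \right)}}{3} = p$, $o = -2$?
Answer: $21587$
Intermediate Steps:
$I{\left(p \right)} = 3 p$
$D{\left(A,M \right)} = -6$ ($D{\left(A,M \right)} = -4 - 2 = -6$)
$K{\left(R \right)} = -6$
$g{\left(B \right)} = - 6 B^{2}$ ($g{\left(B \right)} = - 6 B B = - 6 B^{2}$)
$21587 + g{\left(0 \right)} = 21587 - 6 \cdot 0^{2} = 21587 - 0 = 21587 + 0 = 21587$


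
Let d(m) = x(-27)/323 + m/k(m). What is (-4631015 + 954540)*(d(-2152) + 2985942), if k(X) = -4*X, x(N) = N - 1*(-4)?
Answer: -14183239994132275/1292 ≈ -1.0978e+13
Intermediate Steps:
x(N) = 4 + N (x(N) = N + 4 = 4 + N)
d(m) = -415/1292 (d(m) = (4 - 27)/323 + m/((-4*m)) = -23*1/323 + m*(-1/(4*m)) = -23/323 - 1/4 = -415/1292)
(-4631015 + 954540)*(d(-2152) + 2985942) = (-4631015 + 954540)*(-415/1292 + 2985942) = -3676475*3857836649/1292 = -14183239994132275/1292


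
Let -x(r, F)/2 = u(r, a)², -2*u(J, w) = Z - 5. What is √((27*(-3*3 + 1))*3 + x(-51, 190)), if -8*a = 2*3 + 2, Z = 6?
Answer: I*√2594/2 ≈ 25.466*I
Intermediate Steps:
a = -1 (a = -(2*3 + 2)/8 = -(6 + 2)/8 = -⅛*8 = -1)
u(J, w) = -½ (u(J, w) = -(6 - 5)/2 = -½*1 = -½)
x(r, F) = -½ (x(r, F) = -2*(-½)² = -2*¼ = -½)
√((27*(-3*3 + 1))*3 + x(-51, 190)) = √((27*(-3*3 + 1))*3 - ½) = √((27*(-9 + 1))*3 - ½) = √((27*(-8))*3 - ½) = √(-216*3 - ½) = √(-648 - ½) = √(-1297/2) = I*√2594/2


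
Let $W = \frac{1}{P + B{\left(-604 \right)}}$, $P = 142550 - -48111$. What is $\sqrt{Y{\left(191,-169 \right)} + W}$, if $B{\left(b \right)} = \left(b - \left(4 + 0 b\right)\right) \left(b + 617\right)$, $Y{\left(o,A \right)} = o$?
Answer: $\frac{2 \sqrt{1594855825779}}{182757} \approx 13.82$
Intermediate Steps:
$B{\left(b \right)} = \left(-4 + b\right) \left(617 + b\right)$ ($B{\left(b \right)} = \left(b + \left(0 - 4\right)\right) \left(617 + b\right) = \left(b - 4\right) \left(617 + b\right) = \left(-4 + b\right) \left(617 + b\right)$)
$P = 190661$ ($P = 142550 + 48111 = 190661$)
$W = \frac{1}{182757}$ ($W = \frac{1}{190661 + \left(-2468 + \left(-604\right)^{2} + 613 \left(-604\right)\right)} = \frac{1}{190661 - 7904} = \frac{1}{182757} \approx 5.4717 \cdot 10^{-6}$)
$\sqrt{Y{\left(191,-169 \right)} + W} = \sqrt{191 + \frac{1}{182757}} = \sqrt{\frac{34906588}{182757}} = \frac{2 \sqrt{1594855825779}}{182757}$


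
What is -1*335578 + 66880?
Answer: -268698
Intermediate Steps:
-1*335578 + 66880 = -335578 + 66880 = -268698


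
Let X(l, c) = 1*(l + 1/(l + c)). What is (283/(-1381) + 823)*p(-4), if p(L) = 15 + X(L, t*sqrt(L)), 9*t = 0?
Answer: 12215010/1381 ≈ 8845.0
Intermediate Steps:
t = 0 (t = (1/9)*0 = 0)
X(l, c) = l + 1/(c + l) (X(l, c) = 1*(l + 1/(c + l)) = l + 1/(c + l))
p(L) = 15 + (1 + L**2)/L (p(L) = 15 + (1 + L**2 + (0*sqrt(L))*L)/(0*sqrt(L) + L) = 15 + (1 + L**2 + 0*L)/(0 + L) = 15 + (1 + L**2 + 0)/L = 15 + (1 + L**2)/L)
(283/(-1381) + 823)*p(-4) = (283/(-1381) + 823)*(15 - 4 + 1/(-4)) = (283*(-1/1381) + 823)*(15 - 4 - 1/4) = (-283/1381 + 823)*(43/4) = (1136280/1381)*(43/4) = 12215010/1381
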